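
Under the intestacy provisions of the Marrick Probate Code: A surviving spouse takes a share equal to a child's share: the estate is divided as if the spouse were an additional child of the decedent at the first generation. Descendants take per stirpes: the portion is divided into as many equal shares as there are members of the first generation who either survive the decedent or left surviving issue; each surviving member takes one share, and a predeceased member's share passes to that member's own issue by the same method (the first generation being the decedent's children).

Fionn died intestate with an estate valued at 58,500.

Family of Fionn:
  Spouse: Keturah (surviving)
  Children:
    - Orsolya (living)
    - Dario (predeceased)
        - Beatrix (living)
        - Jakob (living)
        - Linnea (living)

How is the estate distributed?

The spouse counts as an additional share at the children's level, so there are 3 primary shares of 19,500. Keturah takes one such share (19,500).
The children's combined portion (39,000) is divided into 2 shares of 19,500: Orsolya takes 19,500; Dario's 19,500 share passes to Dario's issue.
Dario's share (19,500) is divided into 3 shares of 6,500: Beatrix, Jakob, and Linnea each take 6,500.

Keturah: 19,500; Orsolya: 19,500; Beatrix: 6,500; Jakob: 6,500; Linnea: 6,500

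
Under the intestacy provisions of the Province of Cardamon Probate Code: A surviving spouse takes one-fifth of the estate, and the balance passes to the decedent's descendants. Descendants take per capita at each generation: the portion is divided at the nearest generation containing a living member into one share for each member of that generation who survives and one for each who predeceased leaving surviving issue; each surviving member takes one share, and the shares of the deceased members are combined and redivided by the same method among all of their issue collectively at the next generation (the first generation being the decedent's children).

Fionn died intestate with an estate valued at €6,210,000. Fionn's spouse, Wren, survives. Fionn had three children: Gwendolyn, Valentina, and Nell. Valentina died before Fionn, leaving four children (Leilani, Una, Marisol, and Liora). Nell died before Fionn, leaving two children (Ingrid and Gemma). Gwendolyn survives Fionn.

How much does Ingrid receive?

Ingrid receives €552,000.

Wren takes one-fifth of €6,210,000 = €1,242,000. The remaining €4,968,000 passes to the descendants.
The descendants' portion (€4,968,000) is divided at the children's generation into 3 shares of €1,656,000. Gwendolyn takes €1,656,000. The 2 shares of the deceased (Valentina and Nell) are combined into a pool of €3,312,000.
That pool (€3,312,000) is divided at the grandchildren's generation equally among Leilani, Una, Marisol, Liora, Ingrid, and Gemma: €552,000 each.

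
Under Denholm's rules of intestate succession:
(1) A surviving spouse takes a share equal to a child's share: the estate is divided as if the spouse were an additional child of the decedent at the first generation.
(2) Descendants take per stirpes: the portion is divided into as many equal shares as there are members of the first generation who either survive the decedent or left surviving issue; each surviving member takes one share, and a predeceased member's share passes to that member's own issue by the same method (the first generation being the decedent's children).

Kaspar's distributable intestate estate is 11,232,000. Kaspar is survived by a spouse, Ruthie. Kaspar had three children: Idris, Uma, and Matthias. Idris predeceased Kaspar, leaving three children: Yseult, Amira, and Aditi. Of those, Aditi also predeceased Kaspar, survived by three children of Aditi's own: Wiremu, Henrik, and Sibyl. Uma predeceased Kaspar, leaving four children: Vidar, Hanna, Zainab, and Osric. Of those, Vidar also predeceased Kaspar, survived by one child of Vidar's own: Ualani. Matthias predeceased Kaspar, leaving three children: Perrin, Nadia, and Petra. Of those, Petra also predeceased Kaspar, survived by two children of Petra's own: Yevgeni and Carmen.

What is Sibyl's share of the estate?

The spouse counts as an additional share at the children's level, so there are 4 primary shares of 2,808,000. Ruthie takes one such share (2,808,000).
The children's combined portion (8,424,000) is divided into 3 shares of 2,808,000: Idris's 2,808,000 share passes to Idris's issue; Uma's 2,808,000 share passes to Uma's issue; Matthias's 2,808,000 share passes to Matthias's issue.
Idris's share (2,808,000) is divided into 3 shares of 936,000: Yseult and Amira each take 936,000; Aditi's 936,000 share passes to Aditi's issue.
Aditi's share (936,000) is divided into 3 shares of 312,000: Wiremu, Henrik, and Sibyl each take 312,000.
Uma's share (2,808,000) is divided into 4 shares of 702,000: Hanna, Zainab, and Osric each take 702,000; Vidar's 702,000 share passes to Vidar's issue.
Vidar's share (702,000) passes entirely to Ualani.
Matthias's share (2,808,000) is divided into 3 shares of 936,000: Perrin and Nadia each take 936,000; Petra's 936,000 share passes to Petra's issue.
Petra's share (936,000) is divided into 2 shares of 468,000: Yevgeni and Carmen each take 468,000.

Sibyl receives 312,000.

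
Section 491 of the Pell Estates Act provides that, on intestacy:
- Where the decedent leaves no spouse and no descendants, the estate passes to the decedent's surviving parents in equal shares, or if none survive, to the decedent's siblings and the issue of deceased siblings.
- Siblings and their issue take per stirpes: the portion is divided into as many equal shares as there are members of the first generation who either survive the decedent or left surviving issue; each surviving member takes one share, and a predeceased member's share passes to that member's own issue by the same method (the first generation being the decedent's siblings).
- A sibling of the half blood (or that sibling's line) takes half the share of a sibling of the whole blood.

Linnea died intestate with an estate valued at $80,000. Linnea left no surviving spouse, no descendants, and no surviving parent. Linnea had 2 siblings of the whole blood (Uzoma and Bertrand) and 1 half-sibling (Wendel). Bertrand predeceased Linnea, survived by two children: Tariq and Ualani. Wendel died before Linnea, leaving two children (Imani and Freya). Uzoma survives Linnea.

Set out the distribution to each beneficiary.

Uzoma: $32,000; Tariq: $16,000; Ualani: $16,000; Imani: $8,000; Freya: $8,000

The entire $80,000 passes to the siblings and their issue.
Counting each half-blood sibling's line as half a unit, there are 5/2 units in $80,000, so one unit is $32,000. Whole-blood lines (Uzoma and Bertrand) take $32,000 each; half-blood lines (Wendel) take $16,000 each.
Bertrand's share ($32,000) is divided into 2 shares of $16,000: Tariq and Ualani each take $16,000.
Wendel's share ($16,000) is divided into 2 shares of $8,000: Imani and Freya each take $8,000.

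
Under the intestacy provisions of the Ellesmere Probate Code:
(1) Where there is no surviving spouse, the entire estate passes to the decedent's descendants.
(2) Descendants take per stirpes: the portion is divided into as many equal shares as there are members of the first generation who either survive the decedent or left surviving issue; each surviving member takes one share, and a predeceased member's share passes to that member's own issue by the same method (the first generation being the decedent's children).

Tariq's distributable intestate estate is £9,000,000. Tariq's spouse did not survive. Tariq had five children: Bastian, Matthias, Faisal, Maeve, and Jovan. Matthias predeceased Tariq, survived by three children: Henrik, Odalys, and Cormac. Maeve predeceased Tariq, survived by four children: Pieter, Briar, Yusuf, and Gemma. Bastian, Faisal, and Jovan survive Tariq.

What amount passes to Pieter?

Pieter receives £450,000.

The entire £9,000,000 passes to the descendants.
That amount (£9,000,000) is divided into 5 shares of £1,800,000: Bastian, Faisal, and Jovan each take £1,800,000; Matthias's £1,800,000 share passes to Matthias's issue; Maeve's £1,800,000 share passes to Maeve's issue.
Matthias's share (£1,800,000) is divided into 3 shares of £600,000: Henrik, Odalys, and Cormac each take £600,000.
Maeve's share (£1,800,000) is divided into 4 shares of £450,000: Pieter, Briar, Yusuf, and Gemma each take £450,000.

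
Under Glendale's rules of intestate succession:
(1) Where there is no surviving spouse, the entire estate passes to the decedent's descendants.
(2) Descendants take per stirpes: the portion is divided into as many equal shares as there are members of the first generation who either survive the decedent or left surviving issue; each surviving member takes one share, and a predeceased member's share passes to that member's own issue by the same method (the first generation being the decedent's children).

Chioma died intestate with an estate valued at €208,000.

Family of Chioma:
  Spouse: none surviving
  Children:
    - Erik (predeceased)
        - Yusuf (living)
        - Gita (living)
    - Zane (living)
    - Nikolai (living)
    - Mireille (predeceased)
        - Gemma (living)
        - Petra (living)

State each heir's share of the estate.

Yusuf: €26,000; Gita: €26,000; Zane: €52,000; Nikolai: €52,000; Gemma: €26,000; Petra: €26,000

The entire €208,000 passes to the descendants.
That amount (€208,000) is divided into 4 shares of €52,000: Zane and Nikolai each take €52,000; Erik's €52,000 share passes to Erik's issue; Mireille's €52,000 share passes to Mireille's issue.
Erik's share (€52,000) is divided into 2 shares of €26,000: Yusuf and Gita each take €26,000.
Mireille's share (€52,000) is divided into 2 shares of €26,000: Gemma and Petra each take €26,000.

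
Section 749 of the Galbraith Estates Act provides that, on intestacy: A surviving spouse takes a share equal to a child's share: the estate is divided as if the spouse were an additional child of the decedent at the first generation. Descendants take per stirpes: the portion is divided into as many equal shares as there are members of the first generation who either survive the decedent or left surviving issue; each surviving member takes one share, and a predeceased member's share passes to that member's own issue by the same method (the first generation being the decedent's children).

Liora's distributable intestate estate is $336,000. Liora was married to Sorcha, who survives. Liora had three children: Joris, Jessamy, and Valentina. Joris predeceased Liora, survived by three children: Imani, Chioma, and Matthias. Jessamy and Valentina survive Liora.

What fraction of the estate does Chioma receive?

Chioma receives 1/12 of the estate.

The spouse counts as an additional share at the children's level, so there are 4 primary shares of $84,000. Sorcha takes one such share ($84,000).
The children's combined portion ($252,000) is divided into 3 shares of $84,000: Jessamy and Valentina each take $84,000; Joris's $84,000 share passes to Joris's issue.
Joris's share ($84,000) is divided into 3 shares of $28,000: Imani, Chioma, and Matthias each take $28,000.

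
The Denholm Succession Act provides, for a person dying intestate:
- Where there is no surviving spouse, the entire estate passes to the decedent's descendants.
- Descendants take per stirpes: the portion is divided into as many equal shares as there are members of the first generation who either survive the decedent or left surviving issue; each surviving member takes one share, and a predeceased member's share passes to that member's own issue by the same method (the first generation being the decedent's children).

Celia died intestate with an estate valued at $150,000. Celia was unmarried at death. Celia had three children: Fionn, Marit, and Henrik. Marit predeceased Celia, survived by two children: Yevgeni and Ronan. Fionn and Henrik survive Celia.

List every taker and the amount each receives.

The entire $150,000 passes to the descendants.
That amount ($150,000) is divided into 3 shares of $50,000: Fionn and Henrik each take $50,000; Marit's $50,000 share passes to Marit's issue.
Marit's share ($50,000) is divided into 2 shares of $25,000: Yevgeni and Ronan each take $25,000.

Fionn: $50,000; Yevgeni: $25,000; Ronan: $25,000; Henrik: $50,000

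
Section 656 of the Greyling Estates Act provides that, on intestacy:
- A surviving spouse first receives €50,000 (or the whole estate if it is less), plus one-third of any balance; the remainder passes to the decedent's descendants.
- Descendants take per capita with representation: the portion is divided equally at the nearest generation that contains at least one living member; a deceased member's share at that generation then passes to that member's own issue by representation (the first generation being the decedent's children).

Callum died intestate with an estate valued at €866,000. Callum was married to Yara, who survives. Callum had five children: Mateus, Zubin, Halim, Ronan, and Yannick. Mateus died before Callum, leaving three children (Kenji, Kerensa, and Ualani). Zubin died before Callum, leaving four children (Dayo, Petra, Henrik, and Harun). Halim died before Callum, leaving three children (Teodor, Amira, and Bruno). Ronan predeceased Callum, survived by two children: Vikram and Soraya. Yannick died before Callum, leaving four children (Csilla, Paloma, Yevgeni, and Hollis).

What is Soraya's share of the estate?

Soraya receives €34,000.

Yara first takes €50,000, leaving a balance of €816,000. Yara then takes one-third of the balance (€272,000), for a total of €322,000. The remaining €544,000 passes to the descendants.
No child survives, so the initial division is made at the grandchildren's generation.
The descendants' portion (€544,000) is divided into 16 shares of €34,000: Kenji, Kerensa, Ualani, Dayo, Petra, Henrik, Harun, Teodor, Amira, Bruno, Vikram, Soraya, Csilla, Paloma, Yevgeni, and Hollis each take €34,000.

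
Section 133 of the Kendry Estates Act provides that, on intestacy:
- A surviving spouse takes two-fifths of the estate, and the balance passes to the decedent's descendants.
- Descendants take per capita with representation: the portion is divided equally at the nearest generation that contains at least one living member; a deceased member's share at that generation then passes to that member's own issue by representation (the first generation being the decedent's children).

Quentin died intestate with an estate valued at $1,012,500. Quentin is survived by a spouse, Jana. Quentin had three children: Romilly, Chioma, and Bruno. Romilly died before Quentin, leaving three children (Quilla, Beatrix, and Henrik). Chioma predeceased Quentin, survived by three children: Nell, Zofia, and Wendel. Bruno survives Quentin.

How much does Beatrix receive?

Beatrix receives $67,500.

Jana takes two-fifths of $1,012,500 = $405,000. The remaining $607,500 passes to the descendants.
The descendants' portion ($607,500) is divided into 3 shares of $202,500: Bruno takes $202,500; Romilly's $202,500 share passes to Romilly's issue; Chioma's $202,500 share passes to Chioma's issue.
Romilly's share ($202,500) is divided into 3 shares of $67,500: Quilla, Beatrix, and Henrik each take $67,500.
Chioma's share ($202,500) is divided into 3 shares of $67,500: Nell, Zofia, and Wendel each take $67,500.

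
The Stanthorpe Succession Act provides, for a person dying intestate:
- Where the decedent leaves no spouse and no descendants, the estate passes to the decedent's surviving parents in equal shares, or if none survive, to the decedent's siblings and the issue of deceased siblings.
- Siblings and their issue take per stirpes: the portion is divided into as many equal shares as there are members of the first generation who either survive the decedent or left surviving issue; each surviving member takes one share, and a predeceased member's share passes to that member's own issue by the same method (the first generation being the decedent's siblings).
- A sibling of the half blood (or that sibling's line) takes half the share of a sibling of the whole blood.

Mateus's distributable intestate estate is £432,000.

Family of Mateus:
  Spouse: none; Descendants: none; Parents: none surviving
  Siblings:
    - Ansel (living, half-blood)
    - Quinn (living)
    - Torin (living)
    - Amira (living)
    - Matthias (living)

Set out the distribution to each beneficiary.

The entire £432,000 passes to the siblings and their issue.
Counting each half-blood sibling's line as half a unit, there are 9/2 units in £432,000, so one unit is £96,000. Whole-blood lines (Quinn, Torin, Amira, and Matthias) take £96,000 each; half-blood lines (Ansel) take £48,000 each.

Ansel: £48,000; Quinn: £96,000; Torin: £96,000; Amira: £96,000; Matthias: £96,000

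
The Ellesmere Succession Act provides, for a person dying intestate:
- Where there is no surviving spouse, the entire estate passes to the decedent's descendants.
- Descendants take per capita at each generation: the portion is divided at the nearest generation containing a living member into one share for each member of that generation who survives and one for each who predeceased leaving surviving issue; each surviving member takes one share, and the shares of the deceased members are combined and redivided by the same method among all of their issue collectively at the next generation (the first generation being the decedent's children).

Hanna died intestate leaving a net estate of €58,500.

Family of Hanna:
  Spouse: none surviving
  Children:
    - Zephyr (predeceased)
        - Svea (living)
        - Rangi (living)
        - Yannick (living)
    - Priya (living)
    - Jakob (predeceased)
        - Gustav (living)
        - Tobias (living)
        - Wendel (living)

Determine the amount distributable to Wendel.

Wendel receives €6,500.

The entire €58,500 passes to the descendants.
That amount (€58,500) is divided at the children's generation into 3 shares of €19,500. Priya takes €19,500. The 2 shares of the deceased (Zephyr and Jakob) are combined into a pool of €39,000.
That pool (€39,000) is divided at the grandchildren's generation equally among Svea, Rangi, Yannick, Gustav, Tobias, and Wendel: €6,500 each.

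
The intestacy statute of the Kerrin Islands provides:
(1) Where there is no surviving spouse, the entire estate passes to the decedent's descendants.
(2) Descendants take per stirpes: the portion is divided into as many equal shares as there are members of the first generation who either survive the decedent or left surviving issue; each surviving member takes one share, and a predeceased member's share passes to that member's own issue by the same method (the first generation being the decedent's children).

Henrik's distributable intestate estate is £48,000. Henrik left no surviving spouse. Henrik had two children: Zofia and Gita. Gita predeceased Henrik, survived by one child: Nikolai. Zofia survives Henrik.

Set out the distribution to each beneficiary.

Zofia: £24,000; Nikolai: £24,000

The entire £48,000 passes to the descendants.
That amount (£48,000) is divided into 2 shares of £24,000: Zofia takes £24,000; Gita's £24,000 share passes to Gita's issue.
Gita's share (£24,000) passes entirely to Nikolai.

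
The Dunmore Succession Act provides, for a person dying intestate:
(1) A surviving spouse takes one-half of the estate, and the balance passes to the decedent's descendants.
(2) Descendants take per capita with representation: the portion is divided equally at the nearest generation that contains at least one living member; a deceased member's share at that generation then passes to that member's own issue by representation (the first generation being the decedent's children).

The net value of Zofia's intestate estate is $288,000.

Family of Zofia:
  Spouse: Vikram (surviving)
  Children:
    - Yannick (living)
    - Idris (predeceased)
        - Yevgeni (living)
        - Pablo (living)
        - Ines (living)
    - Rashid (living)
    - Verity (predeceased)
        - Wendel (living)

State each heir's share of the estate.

Vikram: $144,000; Yannick: $36,000; Yevgeni: $12,000; Pablo: $12,000; Ines: $12,000; Rashid: $36,000; Wendel: $36,000

Vikram takes one-half of $288,000 = $144,000. The remaining $144,000 passes to the descendants.
The descendants' portion ($144,000) is divided into 4 shares of $36,000: Yannick and Rashid each take $36,000; Idris's $36,000 share passes to Idris's issue; Verity's $36,000 share passes to Verity's issue.
Idris's share ($36,000) is divided into 3 shares of $12,000: Yevgeni, Pablo, and Ines each take $12,000.
Verity's share ($36,000) passes entirely to Wendel.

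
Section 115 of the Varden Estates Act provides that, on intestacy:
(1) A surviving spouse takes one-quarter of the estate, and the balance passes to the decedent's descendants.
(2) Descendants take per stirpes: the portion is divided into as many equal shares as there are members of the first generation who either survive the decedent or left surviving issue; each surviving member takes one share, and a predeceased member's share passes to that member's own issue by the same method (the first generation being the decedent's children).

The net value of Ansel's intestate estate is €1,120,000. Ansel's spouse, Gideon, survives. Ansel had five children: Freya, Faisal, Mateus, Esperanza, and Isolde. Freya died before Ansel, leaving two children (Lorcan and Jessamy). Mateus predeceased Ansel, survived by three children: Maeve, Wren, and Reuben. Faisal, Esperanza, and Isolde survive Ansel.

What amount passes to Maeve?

Maeve receives €56,000.

Gideon takes one-quarter of €1,120,000 = €280,000. The remaining €840,000 passes to the descendants.
The descendants' portion (€840,000) is divided into 5 shares of €168,000: Faisal, Esperanza, and Isolde each take €168,000; Freya's €168,000 share passes to Freya's issue; Mateus's €168,000 share passes to Mateus's issue.
Freya's share (€168,000) is divided into 2 shares of €84,000: Lorcan and Jessamy each take €84,000.
Mateus's share (€168,000) is divided into 3 shares of €56,000: Maeve, Wren, and Reuben each take €56,000.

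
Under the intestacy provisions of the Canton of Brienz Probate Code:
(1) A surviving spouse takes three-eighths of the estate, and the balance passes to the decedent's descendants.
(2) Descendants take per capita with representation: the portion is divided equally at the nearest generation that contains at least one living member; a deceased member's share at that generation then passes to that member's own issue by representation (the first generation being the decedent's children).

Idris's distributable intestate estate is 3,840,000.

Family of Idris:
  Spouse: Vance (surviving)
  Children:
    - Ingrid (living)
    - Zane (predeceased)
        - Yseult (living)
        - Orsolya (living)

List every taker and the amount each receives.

Vance: 1,440,000; Ingrid: 1,200,000; Yseult: 600,000; Orsolya: 600,000

Vance takes three-eighths of 3,840,000 = 1,440,000. The remaining 2,400,000 passes to the descendants.
The descendants' portion (2,400,000) is divided into 2 shares of 1,200,000: Ingrid takes 1,200,000; Zane's 1,200,000 share passes to Zane's issue.
Zane's share (1,200,000) is divided into 2 shares of 600,000: Yseult and Orsolya each take 600,000.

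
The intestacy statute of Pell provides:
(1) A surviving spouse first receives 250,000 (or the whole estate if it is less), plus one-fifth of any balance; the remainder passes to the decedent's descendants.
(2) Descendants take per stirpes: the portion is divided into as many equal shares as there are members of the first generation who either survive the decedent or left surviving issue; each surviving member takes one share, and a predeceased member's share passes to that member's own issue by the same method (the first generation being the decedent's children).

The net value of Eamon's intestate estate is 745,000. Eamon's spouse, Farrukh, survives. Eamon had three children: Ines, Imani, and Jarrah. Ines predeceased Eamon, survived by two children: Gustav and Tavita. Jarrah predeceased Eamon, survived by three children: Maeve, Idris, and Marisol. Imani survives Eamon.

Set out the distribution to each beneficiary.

Farrukh: 349,000; Gustav: 66,000; Tavita: 66,000; Imani: 132,000; Maeve: 44,000; Idris: 44,000; Marisol: 44,000

Farrukh first takes 250,000, leaving a balance of 495,000. Farrukh then takes one-fifth of the balance (99,000), for a total of 349,000. The remaining 396,000 passes to the descendants.
The descendants' portion (396,000) is divided into 3 shares of 132,000: Imani takes 132,000; Ines's 132,000 share passes to Ines's issue; Jarrah's 132,000 share passes to Jarrah's issue.
Ines's share (132,000) is divided into 2 shares of 66,000: Gustav and Tavita each take 66,000.
Jarrah's share (132,000) is divided into 3 shares of 44,000: Maeve, Idris, and Marisol each take 44,000.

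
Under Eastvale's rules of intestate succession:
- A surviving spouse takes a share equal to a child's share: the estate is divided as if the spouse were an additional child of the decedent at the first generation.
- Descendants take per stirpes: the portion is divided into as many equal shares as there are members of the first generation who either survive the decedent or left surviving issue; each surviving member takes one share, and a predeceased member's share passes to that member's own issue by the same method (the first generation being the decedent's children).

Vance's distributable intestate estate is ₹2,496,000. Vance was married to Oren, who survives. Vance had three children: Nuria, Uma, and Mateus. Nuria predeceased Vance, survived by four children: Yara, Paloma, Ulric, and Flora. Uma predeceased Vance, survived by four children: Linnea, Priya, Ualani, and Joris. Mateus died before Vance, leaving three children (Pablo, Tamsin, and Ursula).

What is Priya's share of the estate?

The spouse counts as an additional share at the children's level, so there are 4 primary shares of ₹624,000. Oren takes one such share (₹624,000).
The children's combined portion (₹1,872,000) is divided into 3 shares of ₹624,000: Nuria's ₹624,000 share passes to Nuria's issue; Uma's ₹624,000 share passes to Uma's issue; Mateus's ₹624,000 share passes to Mateus's issue.
Nuria's share (₹624,000) is divided into 4 shares of ₹156,000: Yara, Paloma, Ulric, and Flora each take ₹156,000.
Uma's share (₹624,000) is divided into 4 shares of ₹156,000: Linnea, Priya, Ualani, and Joris each take ₹156,000.
Mateus's share (₹624,000) is divided into 3 shares of ₹208,000: Pablo, Tamsin, and Ursula each take ₹208,000.

Priya receives ₹156,000.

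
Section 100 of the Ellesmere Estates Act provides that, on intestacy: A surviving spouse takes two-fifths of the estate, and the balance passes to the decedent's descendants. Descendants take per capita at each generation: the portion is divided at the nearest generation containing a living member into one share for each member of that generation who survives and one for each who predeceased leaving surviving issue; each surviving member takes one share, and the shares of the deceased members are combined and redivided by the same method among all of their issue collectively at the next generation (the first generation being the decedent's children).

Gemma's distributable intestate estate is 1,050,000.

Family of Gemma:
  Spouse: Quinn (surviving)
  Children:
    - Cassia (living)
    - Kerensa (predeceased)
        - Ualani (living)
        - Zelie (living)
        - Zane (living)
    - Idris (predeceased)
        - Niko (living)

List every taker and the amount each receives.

Quinn: 420,000; Cassia: 210,000; Ualani: 105,000; Zelie: 105,000; Zane: 105,000; Niko: 105,000

Quinn takes two-fifths of 1,050,000 = 420,000. The remaining 630,000 passes to the descendants.
The descendants' portion (630,000) is divided at the children's generation into 3 shares of 210,000. Cassia takes 210,000. The 2 shares of the deceased (Kerensa and Idris) are combined into a pool of 420,000.
That pool (420,000) is divided at the grandchildren's generation equally among Ualani, Zelie, Zane, and Niko: 105,000 each.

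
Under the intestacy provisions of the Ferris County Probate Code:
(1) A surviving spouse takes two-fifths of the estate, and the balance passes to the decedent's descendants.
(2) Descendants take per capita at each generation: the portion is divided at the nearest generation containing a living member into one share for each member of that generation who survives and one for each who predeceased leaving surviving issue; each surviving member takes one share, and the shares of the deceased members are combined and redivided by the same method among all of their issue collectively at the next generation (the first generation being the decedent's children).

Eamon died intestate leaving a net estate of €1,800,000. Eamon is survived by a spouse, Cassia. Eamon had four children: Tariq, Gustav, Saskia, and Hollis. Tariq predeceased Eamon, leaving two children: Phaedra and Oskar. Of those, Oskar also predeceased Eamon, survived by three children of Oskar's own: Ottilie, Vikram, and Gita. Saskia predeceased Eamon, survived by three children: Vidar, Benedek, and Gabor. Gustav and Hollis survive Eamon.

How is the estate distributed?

Cassia: €720,000; Phaedra: €108,000; Ottilie: €36,000; Vikram: €36,000; Gita: €36,000; Gustav: €270,000; Vidar: €108,000; Benedek: €108,000; Gabor: €108,000; Hollis: €270,000

Cassia takes two-fifths of €1,800,000 = €720,000. The remaining €1,080,000 passes to the descendants.
The descendants' portion (€1,080,000) is divided at the children's generation into 4 shares of €270,000. Gustav and Hollis each take €270,000. The 2 shares of the deceased (Tariq and Saskia) are combined into a pool of €540,000.
That pool (€540,000) is divided at the grandchildren's generation into 5 shares of €108,000. Phaedra, Vidar, Benedek, and Gabor each take €108,000. The remaining share for the deceased Oskar (€108,000) is carried to the next generation.
That pool (€108,000) is divided at the great-grandchildren's generation equally among Ottilie, Vikram, and Gita: €36,000 each.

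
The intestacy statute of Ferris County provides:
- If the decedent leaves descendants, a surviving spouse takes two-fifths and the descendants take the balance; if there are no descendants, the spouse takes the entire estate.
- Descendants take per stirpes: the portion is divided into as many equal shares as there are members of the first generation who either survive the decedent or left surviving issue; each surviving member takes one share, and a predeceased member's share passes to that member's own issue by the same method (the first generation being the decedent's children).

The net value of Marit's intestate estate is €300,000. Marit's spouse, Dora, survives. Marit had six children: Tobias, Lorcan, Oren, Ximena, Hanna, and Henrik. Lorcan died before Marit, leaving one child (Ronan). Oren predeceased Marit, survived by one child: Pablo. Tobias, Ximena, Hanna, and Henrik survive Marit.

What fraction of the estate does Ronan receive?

Ronan receives 1/10 of the estate.

Dora takes two-fifths of €300,000 = €120,000. The remaining €180,000 passes to the descendants.
The descendants' portion (€180,000) is divided into 6 shares of €30,000: Tobias, Ximena, Hanna, and Henrik each take €30,000; Lorcan's €30,000 share passes to Lorcan's issue; Oren's €30,000 share passes to Oren's issue.
Lorcan's share (€30,000) passes entirely to Ronan.
Oren's share (€30,000) passes entirely to Pablo.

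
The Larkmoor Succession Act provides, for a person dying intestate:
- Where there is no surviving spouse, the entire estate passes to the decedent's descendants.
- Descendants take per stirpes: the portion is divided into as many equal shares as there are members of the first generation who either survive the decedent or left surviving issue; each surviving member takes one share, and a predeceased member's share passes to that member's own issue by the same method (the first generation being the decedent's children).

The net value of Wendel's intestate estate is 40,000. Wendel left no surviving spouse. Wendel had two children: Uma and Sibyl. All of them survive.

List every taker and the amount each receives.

Uma: 20,000; Sibyl: 20,000

The entire 40,000 passes to the descendants.
That amount (40,000) is divided into 2 shares of 20,000: Uma and Sibyl each take 20,000.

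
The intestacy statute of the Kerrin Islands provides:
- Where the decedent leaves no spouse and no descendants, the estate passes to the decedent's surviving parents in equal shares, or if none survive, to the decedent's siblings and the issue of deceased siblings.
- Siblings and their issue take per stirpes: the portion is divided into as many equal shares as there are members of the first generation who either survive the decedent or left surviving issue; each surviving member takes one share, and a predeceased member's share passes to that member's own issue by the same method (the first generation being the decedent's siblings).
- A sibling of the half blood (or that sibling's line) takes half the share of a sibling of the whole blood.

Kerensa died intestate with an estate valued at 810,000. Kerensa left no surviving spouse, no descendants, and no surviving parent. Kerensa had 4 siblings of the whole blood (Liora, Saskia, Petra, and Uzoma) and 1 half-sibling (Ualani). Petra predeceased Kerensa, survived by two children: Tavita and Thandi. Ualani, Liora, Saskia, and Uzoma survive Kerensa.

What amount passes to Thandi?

Thandi receives 90,000.

The entire 810,000 passes to the siblings and their issue.
Counting each half-blood sibling's line as half a unit, there are 9/2 units in 810,000, so one unit is 180,000. Whole-blood lines (Liora, Saskia, Petra, and Uzoma) take 180,000 each; half-blood lines (Ualani) take 90,000 each.
Petra's share (180,000) is divided into 2 shares of 90,000: Tavita and Thandi each take 90,000.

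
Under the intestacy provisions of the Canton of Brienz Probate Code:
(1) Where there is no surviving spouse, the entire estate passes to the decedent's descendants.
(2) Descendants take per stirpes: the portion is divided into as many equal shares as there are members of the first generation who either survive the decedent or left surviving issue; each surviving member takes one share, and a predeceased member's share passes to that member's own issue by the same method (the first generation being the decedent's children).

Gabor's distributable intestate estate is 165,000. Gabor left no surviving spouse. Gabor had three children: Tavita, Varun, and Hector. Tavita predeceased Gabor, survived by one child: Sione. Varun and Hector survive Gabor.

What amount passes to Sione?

The entire 165,000 passes to the descendants.
That amount (165,000) is divided into 3 shares of 55,000: Varun and Hector each take 55,000; Tavita's 55,000 share passes to Tavita's issue.
Tavita's share (55,000) passes entirely to Sione.

Sione receives 55,000.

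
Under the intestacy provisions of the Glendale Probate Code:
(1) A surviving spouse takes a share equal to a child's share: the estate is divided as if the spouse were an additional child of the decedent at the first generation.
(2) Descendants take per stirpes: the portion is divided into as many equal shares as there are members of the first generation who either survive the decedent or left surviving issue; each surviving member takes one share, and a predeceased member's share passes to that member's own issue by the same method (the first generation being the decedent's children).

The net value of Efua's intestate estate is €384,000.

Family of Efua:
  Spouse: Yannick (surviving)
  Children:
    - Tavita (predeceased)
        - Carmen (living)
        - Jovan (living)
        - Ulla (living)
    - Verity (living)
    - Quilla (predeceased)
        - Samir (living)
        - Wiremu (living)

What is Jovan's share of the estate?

The spouse counts as an additional share at the children's level, so there are 4 primary shares of €96,000. Yannick takes one such share (€96,000).
The children's combined portion (€288,000) is divided into 3 shares of €96,000: Verity takes €96,000; Tavita's €96,000 share passes to Tavita's issue; Quilla's €96,000 share passes to Quilla's issue.
Tavita's share (€96,000) is divided into 3 shares of €32,000: Carmen, Jovan, and Ulla each take €32,000.
Quilla's share (€96,000) is divided into 2 shares of €48,000: Samir and Wiremu each take €48,000.

Jovan receives €32,000.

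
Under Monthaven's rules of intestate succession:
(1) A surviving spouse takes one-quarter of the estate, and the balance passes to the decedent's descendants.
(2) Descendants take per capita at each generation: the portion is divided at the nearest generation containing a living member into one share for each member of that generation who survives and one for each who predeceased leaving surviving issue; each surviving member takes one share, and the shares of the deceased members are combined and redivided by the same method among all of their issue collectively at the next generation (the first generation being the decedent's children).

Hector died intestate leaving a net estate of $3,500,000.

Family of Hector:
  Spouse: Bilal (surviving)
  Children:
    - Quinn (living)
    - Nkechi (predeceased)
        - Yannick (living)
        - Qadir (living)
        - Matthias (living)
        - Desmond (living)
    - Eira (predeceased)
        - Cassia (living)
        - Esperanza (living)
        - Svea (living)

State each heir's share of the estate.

Bilal takes one-quarter of $3,500,000 = $875,000. The remaining $2,625,000 passes to the descendants.
The descendants' portion ($2,625,000) is divided at the children's generation into 3 shares of $875,000. Quinn takes $875,000. The 2 shares of the deceased (Nkechi and Eira) are combined into a pool of $1,750,000.
That pool ($1,750,000) is divided at the grandchildren's generation equally among Yannick, Qadir, Matthias, Desmond, Cassia, Esperanza, and Svea: $250,000 each.

Bilal: $875,000; Quinn: $875,000; Yannick: $250,000; Qadir: $250,000; Matthias: $250,000; Desmond: $250,000; Cassia: $250,000; Esperanza: $250,000; Svea: $250,000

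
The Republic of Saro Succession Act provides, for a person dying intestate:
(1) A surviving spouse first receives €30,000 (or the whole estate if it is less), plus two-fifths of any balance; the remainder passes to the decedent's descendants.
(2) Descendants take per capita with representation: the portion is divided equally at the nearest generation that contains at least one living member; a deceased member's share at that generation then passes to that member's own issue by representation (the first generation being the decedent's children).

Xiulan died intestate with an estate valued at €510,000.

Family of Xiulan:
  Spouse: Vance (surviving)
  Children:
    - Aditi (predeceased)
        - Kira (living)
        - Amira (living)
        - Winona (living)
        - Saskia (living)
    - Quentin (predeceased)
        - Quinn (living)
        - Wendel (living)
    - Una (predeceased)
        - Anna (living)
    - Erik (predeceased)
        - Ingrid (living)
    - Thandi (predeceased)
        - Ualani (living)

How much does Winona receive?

Winona receives €32,000.

Vance first takes €30,000, leaving a balance of €480,000. Vance then takes two-fifths of the balance (€192,000), for a total of €222,000. The remaining €288,000 passes to the descendants.
No child survives, so the initial division is made at the grandchildren's generation.
The descendants' portion (€288,000) is divided into 9 shares of €32,000: Kira, Amira, Winona, Saskia, Quinn, Wendel, Anna, Ingrid, and Ualani each take €32,000.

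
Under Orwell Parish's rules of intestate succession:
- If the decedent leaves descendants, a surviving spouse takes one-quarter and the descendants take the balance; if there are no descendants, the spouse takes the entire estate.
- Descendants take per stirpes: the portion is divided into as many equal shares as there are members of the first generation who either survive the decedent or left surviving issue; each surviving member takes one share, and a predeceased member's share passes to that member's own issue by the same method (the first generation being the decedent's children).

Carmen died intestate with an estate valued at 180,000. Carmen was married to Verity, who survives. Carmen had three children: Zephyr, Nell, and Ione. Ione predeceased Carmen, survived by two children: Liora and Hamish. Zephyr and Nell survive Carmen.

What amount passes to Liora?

Verity takes one-quarter of 180,000 = 45,000. The remaining 135,000 passes to the descendants.
The descendants' portion (135,000) is divided into 3 shares of 45,000: Zephyr and Nell each take 45,000; Ione's 45,000 share passes to Ione's issue.
Ione's share (45,000) is divided into 2 shares of 22,500: Liora and Hamish each take 22,500.

Liora receives 22,500.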